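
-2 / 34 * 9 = -0.53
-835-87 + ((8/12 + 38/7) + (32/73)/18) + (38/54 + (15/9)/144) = -67341511/73584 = -915.17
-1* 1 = -1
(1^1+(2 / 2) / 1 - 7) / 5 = -1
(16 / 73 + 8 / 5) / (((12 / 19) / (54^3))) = 165547152 / 365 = 453553.84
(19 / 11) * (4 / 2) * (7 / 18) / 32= 133 / 3168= 0.04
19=19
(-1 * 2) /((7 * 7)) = -2 /49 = -0.04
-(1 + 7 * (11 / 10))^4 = -5728.98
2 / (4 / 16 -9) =-0.23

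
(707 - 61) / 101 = 646 / 101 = 6.40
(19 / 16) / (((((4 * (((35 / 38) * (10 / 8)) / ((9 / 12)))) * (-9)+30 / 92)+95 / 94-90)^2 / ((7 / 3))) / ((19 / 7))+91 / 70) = 761440190405 / 2098087201675496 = 0.00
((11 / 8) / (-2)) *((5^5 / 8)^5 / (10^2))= -131130218505859375 / 2097152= -62527760746.89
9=9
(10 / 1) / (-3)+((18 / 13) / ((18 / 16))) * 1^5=-82 / 39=-2.10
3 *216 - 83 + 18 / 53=29963 / 53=565.34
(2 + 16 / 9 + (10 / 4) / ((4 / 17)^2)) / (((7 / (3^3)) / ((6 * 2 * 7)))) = 126837 / 8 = 15854.62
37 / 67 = 0.55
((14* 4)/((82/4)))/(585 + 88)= 112/27593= 0.00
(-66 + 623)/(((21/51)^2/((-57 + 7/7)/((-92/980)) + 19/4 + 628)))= 18204919489/4508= 4038358.36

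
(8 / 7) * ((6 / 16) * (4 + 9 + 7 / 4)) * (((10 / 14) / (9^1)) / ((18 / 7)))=295 / 1512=0.20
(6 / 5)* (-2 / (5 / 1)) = -12 / 25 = -0.48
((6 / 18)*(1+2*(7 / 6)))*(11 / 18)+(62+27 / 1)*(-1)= -7154 / 81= -88.32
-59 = -59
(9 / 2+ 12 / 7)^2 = 7569 / 196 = 38.62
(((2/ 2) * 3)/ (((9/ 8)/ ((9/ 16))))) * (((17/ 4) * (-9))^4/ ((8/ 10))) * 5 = 41098596075/ 2048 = 20067673.86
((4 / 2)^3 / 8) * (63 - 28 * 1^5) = 35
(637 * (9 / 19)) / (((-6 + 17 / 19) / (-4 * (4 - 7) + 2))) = -80262 / 97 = -827.44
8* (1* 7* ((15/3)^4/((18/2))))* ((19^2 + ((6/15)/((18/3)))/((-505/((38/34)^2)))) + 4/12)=1107430154600/788103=1405184.54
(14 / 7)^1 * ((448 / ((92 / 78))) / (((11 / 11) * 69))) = 5824 / 529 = 11.01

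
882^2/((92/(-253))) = -2139291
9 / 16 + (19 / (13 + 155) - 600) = -201373 / 336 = -599.32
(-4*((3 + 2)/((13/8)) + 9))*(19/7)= -11932/91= -131.12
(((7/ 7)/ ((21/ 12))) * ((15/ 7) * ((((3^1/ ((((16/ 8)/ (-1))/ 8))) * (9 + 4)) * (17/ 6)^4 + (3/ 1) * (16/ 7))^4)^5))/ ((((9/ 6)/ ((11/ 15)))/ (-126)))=-4489602072789484238290157670794187780754174261284356791304355860263830212420056429864833473103213615043649544871035439938801542385474637211/ 542366319868013310014242280109305365543198377237685469184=-8277803964453478940044351000000000000000000000000000000000000000000000000000000000.00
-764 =-764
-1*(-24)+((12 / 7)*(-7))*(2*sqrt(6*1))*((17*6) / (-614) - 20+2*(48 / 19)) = 24+2115768*sqrt(6) / 5833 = 912.49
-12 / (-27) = 4 / 9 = 0.44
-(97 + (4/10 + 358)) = -455.40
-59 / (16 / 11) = -649 / 16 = -40.56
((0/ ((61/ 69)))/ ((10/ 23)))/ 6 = 0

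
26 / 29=0.90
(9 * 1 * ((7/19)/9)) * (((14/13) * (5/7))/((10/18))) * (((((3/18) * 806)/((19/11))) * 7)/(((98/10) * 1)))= 10230/361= 28.34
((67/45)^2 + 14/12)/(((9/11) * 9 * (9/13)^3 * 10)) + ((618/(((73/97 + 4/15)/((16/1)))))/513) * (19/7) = 1277748263562781/24826000594500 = 51.47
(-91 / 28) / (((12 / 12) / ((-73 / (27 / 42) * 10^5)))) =332150000 / 9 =36905555.56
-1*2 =-2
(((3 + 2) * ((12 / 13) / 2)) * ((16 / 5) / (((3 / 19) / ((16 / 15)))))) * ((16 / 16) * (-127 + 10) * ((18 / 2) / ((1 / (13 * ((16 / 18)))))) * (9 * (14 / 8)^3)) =-146397888 / 5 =-29279577.60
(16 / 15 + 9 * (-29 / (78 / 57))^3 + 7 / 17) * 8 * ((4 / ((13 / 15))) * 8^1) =-12285136012576 / 485537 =-25302162.37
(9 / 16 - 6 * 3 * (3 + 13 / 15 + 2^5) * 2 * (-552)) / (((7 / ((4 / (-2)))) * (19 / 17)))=-51017391 / 280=-182204.97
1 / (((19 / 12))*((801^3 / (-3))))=-4 / 1084947291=-0.00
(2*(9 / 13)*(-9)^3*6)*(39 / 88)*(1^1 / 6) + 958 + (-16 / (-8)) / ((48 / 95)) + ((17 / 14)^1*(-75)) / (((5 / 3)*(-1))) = 1051993 / 1848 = 569.26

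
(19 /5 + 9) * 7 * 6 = 2688 /5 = 537.60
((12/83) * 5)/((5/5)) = 0.72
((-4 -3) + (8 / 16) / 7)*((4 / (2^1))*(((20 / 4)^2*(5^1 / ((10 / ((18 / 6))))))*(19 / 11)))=-138225 / 154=-897.56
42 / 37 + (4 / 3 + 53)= 6157 / 111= 55.47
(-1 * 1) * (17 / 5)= -17 / 5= -3.40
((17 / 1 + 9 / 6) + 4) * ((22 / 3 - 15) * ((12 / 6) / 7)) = -345 / 7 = -49.29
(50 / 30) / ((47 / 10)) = 50 / 141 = 0.35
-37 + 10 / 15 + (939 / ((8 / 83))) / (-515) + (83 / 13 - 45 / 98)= -388348747 / 7873320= -49.32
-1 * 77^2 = -5929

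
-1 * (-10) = 10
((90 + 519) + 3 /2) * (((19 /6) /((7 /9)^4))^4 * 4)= 3640199619287549399301 /265863444556808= 13691989.98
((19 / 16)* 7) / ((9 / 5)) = 665 / 144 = 4.62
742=742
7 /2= 3.50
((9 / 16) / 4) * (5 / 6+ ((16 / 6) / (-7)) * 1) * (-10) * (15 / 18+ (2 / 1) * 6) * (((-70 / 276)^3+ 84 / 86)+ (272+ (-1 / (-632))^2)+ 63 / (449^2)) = -324458421911075570202755 / 145597036710199025664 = -2228.47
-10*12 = -120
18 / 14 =9 / 7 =1.29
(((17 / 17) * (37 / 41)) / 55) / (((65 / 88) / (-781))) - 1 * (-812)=10588724 / 13325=794.65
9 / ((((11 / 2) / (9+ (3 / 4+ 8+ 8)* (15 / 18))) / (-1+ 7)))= 4959 / 22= 225.41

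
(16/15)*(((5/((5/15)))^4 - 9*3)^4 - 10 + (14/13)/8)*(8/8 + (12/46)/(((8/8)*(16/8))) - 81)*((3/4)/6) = -208701056730314047828401/2990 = -69799684525188644758.66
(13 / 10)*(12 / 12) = 13 / 10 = 1.30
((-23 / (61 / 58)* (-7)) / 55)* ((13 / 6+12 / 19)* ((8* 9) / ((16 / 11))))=4468233 / 11590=385.52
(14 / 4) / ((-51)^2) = 7 / 5202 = 0.00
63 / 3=21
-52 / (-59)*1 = 52 / 59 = 0.88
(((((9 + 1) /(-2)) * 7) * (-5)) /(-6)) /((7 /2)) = -25 /3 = -8.33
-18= -18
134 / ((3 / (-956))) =-128104 / 3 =-42701.33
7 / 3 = 2.33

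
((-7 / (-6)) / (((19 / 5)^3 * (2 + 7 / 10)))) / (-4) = -4375 / 2222316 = -0.00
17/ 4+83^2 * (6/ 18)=27607/ 12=2300.58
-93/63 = -31/21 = -1.48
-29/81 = -0.36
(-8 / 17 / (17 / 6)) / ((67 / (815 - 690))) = -6000 / 19363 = -0.31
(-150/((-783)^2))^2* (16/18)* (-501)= -3340000/125292707307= -0.00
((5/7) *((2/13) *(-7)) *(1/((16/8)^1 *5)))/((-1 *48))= 1/624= 0.00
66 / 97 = 0.68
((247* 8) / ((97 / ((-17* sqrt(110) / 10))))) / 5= -16796* sqrt(110) / 2425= -72.64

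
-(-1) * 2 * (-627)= -1254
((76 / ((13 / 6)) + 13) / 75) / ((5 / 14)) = 70 / 39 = 1.79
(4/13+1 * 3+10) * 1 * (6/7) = 1038/91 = 11.41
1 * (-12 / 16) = -3 / 4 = -0.75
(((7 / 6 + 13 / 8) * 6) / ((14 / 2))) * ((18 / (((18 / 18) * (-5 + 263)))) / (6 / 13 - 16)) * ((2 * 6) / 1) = -7839 / 60802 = -0.13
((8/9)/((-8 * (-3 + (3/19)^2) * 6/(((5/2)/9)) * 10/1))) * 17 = 6137/2087856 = 0.00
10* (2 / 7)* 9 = 180 / 7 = 25.71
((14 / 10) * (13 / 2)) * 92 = 4186 / 5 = 837.20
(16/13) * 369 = 5904/13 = 454.15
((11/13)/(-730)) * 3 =-33/9490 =-0.00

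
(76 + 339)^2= 172225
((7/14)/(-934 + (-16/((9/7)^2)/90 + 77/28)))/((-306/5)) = 2025/230846281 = 0.00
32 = 32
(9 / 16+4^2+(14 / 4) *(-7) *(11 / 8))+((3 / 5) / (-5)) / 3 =-3433 / 200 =-17.16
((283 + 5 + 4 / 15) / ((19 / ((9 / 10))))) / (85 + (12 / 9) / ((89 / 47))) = 1731762 / 10869425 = 0.16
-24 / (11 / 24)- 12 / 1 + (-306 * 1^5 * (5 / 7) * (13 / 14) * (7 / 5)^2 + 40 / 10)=-25199 / 55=-458.16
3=3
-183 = -183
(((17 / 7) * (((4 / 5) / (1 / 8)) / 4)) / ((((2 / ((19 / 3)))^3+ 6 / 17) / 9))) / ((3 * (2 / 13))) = 51538526 / 261485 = 197.10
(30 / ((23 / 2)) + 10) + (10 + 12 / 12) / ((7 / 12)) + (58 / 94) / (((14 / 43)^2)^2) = 3587044043 / 41527696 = 86.38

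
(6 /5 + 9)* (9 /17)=27 /5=5.40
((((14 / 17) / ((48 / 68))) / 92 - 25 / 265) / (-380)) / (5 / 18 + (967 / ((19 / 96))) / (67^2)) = 32172663 / 204541471120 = 0.00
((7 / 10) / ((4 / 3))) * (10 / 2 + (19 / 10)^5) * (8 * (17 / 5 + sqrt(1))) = 687478869 / 1250000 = 549.98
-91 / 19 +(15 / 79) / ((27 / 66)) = -19477 / 4503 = -4.33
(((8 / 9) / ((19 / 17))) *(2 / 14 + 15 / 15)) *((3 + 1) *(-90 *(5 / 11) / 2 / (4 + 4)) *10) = -136000 / 1463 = -92.96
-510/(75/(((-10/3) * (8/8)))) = 68/3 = 22.67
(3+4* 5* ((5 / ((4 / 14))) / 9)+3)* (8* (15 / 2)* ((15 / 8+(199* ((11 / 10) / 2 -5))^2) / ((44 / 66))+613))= 95094652513 / 30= 3169821750.43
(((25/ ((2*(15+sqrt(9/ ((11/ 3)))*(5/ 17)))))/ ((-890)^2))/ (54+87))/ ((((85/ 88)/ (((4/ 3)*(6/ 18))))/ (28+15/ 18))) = 355861/ 3591489917700-1903*sqrt(33)/ 3591489917700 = 0.00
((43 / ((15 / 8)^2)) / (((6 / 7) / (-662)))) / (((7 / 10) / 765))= -30971008 / 3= -10323669.33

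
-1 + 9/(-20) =-29/20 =-1.45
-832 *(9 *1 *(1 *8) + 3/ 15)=-300352/ 5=-60070.40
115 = 115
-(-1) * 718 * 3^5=174474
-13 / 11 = -1.18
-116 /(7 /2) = -232 /7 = -33.14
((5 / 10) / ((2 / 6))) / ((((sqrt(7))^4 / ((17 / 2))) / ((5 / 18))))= 0.07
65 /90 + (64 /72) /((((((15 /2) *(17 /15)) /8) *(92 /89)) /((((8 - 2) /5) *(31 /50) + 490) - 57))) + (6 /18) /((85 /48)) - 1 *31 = 320.95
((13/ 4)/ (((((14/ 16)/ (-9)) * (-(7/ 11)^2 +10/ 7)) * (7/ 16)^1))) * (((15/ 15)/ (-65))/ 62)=5808/ 313565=0.02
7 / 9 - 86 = -85.22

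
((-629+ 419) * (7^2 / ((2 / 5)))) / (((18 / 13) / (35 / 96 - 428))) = 4576383175 / 576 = 7945109.68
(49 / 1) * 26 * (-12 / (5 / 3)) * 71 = -3256344 / 5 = -651268.80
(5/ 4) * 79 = 395/ 4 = 98.75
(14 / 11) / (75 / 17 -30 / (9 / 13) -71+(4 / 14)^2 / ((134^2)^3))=-50636431337034144 / 4373313970349505775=-0.01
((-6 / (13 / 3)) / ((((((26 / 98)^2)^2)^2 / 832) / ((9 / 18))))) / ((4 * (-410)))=2392771001011272 / 167224797805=14308.71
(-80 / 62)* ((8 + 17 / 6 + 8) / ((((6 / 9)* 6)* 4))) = -565 / 372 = -1.52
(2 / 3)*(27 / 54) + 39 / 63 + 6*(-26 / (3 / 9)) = -9808 / 21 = -467.05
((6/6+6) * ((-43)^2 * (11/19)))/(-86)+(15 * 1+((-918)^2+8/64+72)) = 128094047/152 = 842723.99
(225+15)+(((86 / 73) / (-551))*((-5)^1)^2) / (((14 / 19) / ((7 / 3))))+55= 1872470 / 6351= 294.83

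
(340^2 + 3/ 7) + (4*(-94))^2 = 1798835/ 7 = 256976.43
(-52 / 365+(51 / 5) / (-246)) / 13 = -1101 / 77818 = -0.01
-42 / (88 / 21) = -441 / 44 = -10.02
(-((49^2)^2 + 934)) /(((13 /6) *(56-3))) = -34594410 /689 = -50209.59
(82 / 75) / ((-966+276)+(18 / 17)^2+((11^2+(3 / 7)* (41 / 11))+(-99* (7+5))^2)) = 912373 / 1177276371375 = 0.00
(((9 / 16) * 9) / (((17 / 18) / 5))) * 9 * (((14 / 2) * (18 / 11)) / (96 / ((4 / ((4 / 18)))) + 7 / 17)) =6200145 / 12892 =480.93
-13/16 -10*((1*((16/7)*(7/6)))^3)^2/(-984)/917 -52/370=-230985773819/243384931440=-0.95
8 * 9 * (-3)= -216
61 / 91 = 0.67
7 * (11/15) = 77/15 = 5.13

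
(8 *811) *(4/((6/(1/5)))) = 12976/15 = 865.07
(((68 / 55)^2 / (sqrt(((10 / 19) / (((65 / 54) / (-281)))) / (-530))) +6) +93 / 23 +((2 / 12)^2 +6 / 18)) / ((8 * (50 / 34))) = 4913 * sqrt(110357130) / 191255625 +29291 / 33120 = 1.15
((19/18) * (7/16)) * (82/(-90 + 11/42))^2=10955077/28410722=0.39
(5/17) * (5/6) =25/102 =0.25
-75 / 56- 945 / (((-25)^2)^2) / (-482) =-1412104083 / 1054375000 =-1.34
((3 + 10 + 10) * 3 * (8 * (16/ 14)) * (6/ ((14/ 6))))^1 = 79488/ 49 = 1622.20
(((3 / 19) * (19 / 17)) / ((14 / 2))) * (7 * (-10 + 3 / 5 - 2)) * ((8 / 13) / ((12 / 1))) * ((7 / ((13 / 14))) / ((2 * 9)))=-1862 / 43095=-0.04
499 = 499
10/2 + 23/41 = 228/41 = 5.56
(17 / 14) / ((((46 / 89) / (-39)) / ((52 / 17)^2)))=-2346396 / 2737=-857.29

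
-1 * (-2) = 2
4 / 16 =1 / 4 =0.25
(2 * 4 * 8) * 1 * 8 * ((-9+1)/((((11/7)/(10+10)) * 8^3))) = -1120/11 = -101.82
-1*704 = -704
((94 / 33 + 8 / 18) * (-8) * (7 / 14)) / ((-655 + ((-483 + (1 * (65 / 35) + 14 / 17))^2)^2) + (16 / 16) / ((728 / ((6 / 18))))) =-27195608230336 / 109894668924193751020335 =-0.00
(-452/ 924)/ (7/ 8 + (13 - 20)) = 904/ 11319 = 0.08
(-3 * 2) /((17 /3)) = -18 /17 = -1.06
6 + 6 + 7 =19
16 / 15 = 1.07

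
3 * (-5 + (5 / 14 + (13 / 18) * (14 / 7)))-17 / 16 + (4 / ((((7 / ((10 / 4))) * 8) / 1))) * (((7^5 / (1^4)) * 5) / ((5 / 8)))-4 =8062435 / 336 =23995.34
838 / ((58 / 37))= 15503 / 29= 534.59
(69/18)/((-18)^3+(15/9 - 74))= -23/35426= -0.00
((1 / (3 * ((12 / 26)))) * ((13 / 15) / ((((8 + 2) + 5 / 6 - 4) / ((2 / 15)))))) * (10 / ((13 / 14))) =728 / 5535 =0.13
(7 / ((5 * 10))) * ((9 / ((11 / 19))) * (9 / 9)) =1197 / 550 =2.18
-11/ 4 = -2.75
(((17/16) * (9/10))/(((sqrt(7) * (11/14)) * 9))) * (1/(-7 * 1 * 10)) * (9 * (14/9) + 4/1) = -153 * sqrt(7)/30800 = -0.01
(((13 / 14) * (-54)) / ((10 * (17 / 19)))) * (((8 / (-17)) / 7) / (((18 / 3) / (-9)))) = -0.57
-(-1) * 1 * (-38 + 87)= 49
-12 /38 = -6 /19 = -0.32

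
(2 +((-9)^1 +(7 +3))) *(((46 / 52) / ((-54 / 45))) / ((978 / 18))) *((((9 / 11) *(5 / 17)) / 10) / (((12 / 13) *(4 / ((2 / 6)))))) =-345 / 3901568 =-0.00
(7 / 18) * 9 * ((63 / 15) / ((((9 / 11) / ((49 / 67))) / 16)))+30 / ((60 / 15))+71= 580361 / 2010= 288.74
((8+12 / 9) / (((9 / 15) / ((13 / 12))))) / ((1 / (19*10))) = 86450 / 27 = 3201.85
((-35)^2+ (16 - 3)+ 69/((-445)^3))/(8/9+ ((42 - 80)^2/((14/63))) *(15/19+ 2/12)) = 981845574129/4928173915625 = 0.20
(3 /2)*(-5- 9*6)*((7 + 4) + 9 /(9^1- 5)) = -9381 /8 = -1172.62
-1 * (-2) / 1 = 2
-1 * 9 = -9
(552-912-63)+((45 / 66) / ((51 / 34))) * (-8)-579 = -11062 / 11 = -1005.64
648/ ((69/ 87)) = 18792/ 23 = 817.04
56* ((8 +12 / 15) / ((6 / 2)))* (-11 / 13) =-27104 / 195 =-138.99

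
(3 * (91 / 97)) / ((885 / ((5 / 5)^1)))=91 / 28615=0.00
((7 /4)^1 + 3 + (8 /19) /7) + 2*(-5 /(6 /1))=5017 /1596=3.14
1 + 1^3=2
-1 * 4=-4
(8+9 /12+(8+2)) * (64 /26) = 600 /13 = 46.15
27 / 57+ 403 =7666 / 19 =403.47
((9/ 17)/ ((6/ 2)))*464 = 1392/ 17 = 81.88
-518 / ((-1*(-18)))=-259 / 9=-28.78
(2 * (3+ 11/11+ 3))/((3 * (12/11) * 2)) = 77/36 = 2.14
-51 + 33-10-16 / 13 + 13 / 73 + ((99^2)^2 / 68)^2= 1995555134979.43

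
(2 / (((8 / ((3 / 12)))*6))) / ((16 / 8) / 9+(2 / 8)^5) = 96 / 2057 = 0.05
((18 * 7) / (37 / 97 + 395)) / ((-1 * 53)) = -2037 / 338776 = -0.01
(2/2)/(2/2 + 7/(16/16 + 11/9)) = 20/83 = 0.24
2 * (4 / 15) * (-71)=-568 / 15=-37.87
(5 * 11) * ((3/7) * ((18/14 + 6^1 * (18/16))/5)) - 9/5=35361/980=36.08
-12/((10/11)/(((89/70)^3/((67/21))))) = -69791931/8207500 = -8.50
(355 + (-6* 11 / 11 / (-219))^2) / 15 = 1891799 / 79935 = 23.67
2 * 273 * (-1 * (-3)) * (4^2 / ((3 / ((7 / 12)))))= 5096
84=84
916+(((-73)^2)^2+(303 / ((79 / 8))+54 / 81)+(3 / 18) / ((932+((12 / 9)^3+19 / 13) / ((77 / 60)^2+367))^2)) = 31324292772030725345700770658511 / 1102999578218502620696736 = 28399188.35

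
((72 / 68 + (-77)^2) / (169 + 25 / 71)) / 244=7157581 / 49875552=0.14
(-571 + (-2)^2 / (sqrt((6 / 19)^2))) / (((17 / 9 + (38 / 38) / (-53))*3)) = -88775 / 892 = -99.52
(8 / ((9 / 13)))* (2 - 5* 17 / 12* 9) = -6422 / 9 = -713.56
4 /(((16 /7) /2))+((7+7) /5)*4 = 147 /10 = 14.70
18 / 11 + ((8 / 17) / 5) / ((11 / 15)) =30 / 17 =1.76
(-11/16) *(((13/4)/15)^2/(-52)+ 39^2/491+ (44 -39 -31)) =1781278213/113126400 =15.75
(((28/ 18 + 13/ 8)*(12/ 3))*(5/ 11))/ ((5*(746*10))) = 229/ 1477080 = 0.00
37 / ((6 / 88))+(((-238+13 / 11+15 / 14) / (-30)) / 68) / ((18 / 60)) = 51181553 / 94248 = 543.05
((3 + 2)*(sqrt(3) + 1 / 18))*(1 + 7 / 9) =40 / 81 + 80*sqrt(3) / 9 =15.89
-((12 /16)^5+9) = -9459 /1024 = -9.24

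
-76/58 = -38/29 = -1.31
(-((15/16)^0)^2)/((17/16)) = -16/17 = -0.94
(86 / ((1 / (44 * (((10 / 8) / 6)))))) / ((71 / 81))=63855 / 71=899.37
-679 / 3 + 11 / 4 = -2683 / 12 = -223.58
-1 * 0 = 0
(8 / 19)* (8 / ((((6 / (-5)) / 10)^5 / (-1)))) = 625000000 / 4617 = 135369.29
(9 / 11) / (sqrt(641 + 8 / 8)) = 3*sqrt(642) / 2354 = 0.03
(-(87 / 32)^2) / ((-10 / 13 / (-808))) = -9938097 / 1280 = -7764.14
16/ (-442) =-8/ 221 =-0.04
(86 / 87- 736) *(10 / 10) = -63946 / 87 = -735.01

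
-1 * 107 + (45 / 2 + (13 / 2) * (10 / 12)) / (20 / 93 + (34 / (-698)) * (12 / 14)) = 8518483 / 157496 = 54.09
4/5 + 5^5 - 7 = 15594/5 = 3118.80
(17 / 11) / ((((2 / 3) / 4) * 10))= 51 / 55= 0.93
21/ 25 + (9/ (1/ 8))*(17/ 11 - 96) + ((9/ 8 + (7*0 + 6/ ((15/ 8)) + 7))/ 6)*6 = -14934837/ 2200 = -6788.56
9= 9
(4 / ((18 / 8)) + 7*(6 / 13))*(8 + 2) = 5860 / 117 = 50.09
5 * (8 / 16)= 2.50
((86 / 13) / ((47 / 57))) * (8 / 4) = 9804 / 611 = 16.05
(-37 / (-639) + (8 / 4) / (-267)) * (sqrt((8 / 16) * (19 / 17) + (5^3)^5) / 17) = 2867 * sqrt(35278320313146) / 32871438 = 518.04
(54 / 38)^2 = 729 / 361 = 2.02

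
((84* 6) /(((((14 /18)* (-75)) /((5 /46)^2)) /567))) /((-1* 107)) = 0.54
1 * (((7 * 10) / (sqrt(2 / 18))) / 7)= 30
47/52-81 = -4165/52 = -80.10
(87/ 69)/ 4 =29/ 92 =0.32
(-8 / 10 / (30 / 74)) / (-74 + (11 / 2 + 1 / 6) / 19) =2812 / 105025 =0.03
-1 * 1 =-1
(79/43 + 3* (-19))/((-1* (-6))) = -1186/129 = -9.19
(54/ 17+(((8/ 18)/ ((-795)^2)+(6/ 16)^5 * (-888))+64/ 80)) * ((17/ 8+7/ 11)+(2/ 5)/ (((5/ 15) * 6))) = -1346355704376811/ 174276292608000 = -7.73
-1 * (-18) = 18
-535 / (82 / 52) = -13910 / 41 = -339.27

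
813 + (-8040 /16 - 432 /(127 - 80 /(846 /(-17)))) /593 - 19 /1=51173512807 /64519586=793.15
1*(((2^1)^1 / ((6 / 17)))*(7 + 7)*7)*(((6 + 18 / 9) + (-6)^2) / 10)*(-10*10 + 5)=-696388 / 3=-232129.33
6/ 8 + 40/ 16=13/ 4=3.25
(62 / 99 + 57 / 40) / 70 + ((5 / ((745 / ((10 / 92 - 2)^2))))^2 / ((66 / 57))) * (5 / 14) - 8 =-7843784102958979 / 984099606494400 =-7.97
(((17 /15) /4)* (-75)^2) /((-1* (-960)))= 425 /256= 1.66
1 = 1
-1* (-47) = 47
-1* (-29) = 29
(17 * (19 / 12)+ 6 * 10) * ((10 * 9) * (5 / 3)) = 26075 / 2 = 13037.50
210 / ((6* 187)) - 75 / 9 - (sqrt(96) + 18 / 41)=-4* sqrt(6) - 197468 / 23001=-18.38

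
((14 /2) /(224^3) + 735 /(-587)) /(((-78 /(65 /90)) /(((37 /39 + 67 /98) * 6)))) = 7362886802987 /64840641675264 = 0.11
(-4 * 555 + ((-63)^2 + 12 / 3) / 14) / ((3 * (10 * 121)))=-27107 / 50820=-0.53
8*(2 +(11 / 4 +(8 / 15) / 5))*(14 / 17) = 40796 / 1275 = 32.00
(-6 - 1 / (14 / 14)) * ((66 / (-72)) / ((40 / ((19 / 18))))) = 1463 / 8640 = 0.17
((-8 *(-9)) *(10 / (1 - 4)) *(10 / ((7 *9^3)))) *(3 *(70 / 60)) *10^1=-16.46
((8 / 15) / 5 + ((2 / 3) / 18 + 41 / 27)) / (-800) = -187 / 90000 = -0.00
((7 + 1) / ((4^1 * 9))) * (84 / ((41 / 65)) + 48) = 40.26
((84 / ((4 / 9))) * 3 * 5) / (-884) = -2835 / 884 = -3.21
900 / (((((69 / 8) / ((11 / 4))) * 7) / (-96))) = -633600 / 161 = -3935.40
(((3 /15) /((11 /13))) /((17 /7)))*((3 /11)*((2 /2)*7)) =1911 /10285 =0.19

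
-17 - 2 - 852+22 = -849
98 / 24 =49 / 12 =4.08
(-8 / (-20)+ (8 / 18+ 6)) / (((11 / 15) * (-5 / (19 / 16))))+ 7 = 4.78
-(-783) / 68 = 783 / 68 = 11.51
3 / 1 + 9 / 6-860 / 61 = -1171 / 122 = -9.60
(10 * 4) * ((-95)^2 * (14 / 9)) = 5054000 / 9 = 561555.56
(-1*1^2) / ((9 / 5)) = -5 / 9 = -0.56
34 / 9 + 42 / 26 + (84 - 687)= -69920 / 117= -597.61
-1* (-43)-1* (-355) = 398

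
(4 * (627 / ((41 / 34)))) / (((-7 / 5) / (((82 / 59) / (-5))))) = 170544 / 413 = 412.94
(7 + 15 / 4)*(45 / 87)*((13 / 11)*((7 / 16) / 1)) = 58695 / 20416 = 2.87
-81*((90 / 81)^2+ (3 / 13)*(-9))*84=74508 / 13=5731.38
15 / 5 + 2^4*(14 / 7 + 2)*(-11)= -701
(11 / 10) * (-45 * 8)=-396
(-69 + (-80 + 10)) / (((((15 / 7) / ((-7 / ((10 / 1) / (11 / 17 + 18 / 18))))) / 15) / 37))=3528098 / 85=41507.04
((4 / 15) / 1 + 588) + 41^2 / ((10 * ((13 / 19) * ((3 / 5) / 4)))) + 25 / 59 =25616893 / 11505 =2226.59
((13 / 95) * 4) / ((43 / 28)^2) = 40768 / 175655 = 0.23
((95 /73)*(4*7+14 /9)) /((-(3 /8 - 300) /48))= 3234560 /524943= 6.16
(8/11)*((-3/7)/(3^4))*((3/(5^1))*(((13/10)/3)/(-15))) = 52/779625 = 0.00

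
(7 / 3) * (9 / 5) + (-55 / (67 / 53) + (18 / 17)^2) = -3697012 / 96815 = -38.19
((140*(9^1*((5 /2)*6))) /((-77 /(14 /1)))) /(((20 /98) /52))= -9631440 /11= -875585.45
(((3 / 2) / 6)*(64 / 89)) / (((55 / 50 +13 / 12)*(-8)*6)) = -20 / 11659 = -0.00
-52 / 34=-26 / 17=-1.53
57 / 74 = 0.77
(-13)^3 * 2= -4394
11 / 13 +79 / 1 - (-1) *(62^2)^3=738403063630 / 13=56800235663.85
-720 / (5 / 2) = -288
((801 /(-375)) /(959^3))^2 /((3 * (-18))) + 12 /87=291704353510461840145291 /2114856562950848342718750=0.14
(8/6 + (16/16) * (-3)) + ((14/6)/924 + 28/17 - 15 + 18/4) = -70801/6732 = -10.52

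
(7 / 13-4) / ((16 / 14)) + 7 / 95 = -29197 / 9880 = -2.96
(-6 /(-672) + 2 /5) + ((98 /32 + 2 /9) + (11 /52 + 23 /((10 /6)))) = 290011 /16380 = 17.71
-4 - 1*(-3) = -1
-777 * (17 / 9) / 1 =-4403 / 3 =-1467.67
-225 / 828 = -25 / 92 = -0.27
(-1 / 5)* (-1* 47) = 47 / 5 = 9.40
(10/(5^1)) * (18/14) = 18/7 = 2.57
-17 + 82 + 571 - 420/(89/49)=36024/89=404.76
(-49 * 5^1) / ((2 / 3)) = -735 / 2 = -367.50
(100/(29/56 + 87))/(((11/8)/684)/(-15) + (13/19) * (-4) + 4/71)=-0.43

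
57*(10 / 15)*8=304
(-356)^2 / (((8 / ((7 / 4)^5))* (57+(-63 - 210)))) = -133128247 / 110592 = -1203.78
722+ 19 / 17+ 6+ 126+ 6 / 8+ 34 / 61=3552451 / 4148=856.43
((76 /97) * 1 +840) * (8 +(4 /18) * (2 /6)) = 17779208 /2619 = 6788.55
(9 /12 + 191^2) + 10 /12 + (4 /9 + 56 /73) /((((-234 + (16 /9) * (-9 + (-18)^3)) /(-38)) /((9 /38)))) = 169668971363 /4650684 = 36482.58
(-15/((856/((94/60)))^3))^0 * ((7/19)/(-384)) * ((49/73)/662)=-343/352586496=-0.00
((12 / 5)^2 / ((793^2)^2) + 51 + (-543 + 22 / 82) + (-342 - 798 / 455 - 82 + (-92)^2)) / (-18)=-3058884102751461389 / 7296072145578450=-419.25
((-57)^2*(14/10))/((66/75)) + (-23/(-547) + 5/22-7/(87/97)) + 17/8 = 21623675207/4187832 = 5163.45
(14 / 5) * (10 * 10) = 280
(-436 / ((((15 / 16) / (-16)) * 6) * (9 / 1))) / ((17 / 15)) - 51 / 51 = 55349 / 459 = 120.59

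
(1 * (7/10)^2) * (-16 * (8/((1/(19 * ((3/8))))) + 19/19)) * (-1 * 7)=79576/25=3183.04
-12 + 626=614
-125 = -125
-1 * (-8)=8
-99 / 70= -1.41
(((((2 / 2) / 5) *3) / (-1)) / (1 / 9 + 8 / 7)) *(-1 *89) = 16821 / 395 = 42.58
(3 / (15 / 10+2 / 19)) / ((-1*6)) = -19 / 61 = -0.31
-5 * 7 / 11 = -35 / 11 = -3.18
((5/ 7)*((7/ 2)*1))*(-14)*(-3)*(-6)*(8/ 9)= -560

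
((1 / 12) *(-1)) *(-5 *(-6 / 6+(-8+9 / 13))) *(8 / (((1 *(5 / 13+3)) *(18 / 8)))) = -40 / 11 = -3.64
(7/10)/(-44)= -0.02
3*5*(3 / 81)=5 / 9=0.56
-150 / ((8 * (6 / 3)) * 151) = -75 / 1208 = -0.06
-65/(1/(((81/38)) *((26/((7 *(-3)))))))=22815/133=171.54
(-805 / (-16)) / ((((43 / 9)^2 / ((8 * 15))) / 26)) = 12714975 / 1849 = 6876.68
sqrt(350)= 5 * sqrt(14)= 18.71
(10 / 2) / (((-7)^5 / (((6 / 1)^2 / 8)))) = -45 / 33614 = -0.00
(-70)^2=4900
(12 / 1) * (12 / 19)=144 / 19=7.58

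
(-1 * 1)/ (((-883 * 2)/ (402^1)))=201/ 883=0.23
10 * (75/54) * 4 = 500/9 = 55.56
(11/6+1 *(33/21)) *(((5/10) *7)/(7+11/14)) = 1001/654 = 1.53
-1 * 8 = -8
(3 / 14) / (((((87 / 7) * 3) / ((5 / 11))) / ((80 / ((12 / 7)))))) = 350 / 2871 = 0.12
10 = 10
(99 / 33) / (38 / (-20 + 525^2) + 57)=826815 / 15709523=0.05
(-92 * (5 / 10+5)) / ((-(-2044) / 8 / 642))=-649704 / 511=-1271.44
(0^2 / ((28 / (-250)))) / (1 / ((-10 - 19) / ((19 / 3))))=0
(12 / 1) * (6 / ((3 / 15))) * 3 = 1080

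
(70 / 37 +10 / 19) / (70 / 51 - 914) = -21675 / 8180108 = -0.00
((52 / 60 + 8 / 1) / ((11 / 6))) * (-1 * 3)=-798 / 55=-14.51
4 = 4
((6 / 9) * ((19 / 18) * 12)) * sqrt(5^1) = 18.88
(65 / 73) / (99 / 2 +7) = 130 / 8249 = 0.02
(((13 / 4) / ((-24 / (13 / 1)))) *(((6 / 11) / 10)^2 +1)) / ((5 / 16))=-5.65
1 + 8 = 9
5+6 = 11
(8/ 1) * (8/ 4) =16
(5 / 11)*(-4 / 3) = -20 / 33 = -0.61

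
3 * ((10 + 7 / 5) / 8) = 171 / 40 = 4.28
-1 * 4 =-4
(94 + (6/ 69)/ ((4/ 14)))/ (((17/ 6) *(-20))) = -6507/ 3910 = -1.66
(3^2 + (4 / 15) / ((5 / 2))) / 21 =683 / 1575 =0.43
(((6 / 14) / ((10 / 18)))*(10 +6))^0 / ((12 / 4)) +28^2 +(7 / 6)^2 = 28285 / 36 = 785.69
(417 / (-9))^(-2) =9 / 19321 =0.00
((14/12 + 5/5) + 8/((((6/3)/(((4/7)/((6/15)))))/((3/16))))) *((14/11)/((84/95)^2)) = 5.27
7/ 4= 1.75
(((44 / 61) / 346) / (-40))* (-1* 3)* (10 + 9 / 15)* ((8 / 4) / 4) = 0.00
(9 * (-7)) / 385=-9 / 55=-0.16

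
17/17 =1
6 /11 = 0.55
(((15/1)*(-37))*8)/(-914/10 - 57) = 11100/371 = 29.92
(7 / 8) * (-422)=-1477 / 4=-369.25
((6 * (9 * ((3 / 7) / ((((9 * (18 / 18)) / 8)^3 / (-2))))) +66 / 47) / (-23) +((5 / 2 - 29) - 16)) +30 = -11.15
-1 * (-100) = 100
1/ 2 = 0.50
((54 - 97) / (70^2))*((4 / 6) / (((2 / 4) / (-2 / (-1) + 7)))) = -0.11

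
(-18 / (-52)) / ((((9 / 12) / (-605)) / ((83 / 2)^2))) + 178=-12498907 / 26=-480727.19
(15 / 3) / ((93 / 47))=235 / 93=2.53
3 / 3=1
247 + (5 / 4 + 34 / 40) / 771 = 634797 / 2570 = 247.00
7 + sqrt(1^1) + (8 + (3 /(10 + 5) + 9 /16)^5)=53273396301 /3276800000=16.26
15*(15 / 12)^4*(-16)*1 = -9375 / 16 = -585.94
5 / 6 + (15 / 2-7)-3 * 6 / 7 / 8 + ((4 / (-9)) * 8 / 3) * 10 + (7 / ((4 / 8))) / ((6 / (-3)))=-13487 / 756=-17.84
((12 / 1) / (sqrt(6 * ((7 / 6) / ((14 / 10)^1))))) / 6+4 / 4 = 1.89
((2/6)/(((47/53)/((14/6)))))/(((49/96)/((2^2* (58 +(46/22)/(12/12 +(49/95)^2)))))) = 410.01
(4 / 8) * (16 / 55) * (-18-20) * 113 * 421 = -14462192 / 55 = -262948.95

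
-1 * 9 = -9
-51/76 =-0.67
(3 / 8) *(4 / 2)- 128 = -509 / 4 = -127.25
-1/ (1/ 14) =-14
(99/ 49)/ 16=99/ 784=0.13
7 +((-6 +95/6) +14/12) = 18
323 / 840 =0.38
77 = 77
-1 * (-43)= 43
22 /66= 1 /3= 0.33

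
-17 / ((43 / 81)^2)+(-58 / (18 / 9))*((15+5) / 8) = -491179 / 3698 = -132.82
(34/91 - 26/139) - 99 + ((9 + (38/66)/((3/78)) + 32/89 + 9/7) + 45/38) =-101662828273/1411704294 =-72.01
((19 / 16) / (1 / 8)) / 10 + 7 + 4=239 / 20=11.95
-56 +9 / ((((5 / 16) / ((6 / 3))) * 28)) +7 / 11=-20523 / 385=-53.31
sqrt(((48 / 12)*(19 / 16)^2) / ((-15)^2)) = 19 / 120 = 0.16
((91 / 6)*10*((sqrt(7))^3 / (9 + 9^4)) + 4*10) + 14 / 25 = 637*sqrt(7) / 3942 + 1014 / 25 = 40.99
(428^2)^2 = 33556377856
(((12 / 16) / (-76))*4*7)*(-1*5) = 105 / 76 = 1.38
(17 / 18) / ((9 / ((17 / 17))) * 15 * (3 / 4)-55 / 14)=238 / 24525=0.01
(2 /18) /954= 1 /8586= 0.00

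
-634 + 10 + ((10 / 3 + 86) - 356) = -2672 / 3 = -890.67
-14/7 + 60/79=-98/79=-1.24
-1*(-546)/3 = 182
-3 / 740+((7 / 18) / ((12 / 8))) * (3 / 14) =343 / 6660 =0.05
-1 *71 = -71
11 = 11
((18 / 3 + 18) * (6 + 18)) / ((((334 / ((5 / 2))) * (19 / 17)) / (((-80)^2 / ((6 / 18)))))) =235008000 / 3173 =74064.92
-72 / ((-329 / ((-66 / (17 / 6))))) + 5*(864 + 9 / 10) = 48316833 / 11186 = 4319.40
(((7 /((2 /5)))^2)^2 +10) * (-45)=-67535325 /16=-4220957.81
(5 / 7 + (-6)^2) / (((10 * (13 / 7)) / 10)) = 257 / 13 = 19.77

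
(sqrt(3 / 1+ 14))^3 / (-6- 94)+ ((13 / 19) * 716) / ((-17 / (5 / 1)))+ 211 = 21613 / 323- 17 * sqrt(17) / 100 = 66.21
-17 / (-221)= 1 / 13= 0.08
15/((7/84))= 180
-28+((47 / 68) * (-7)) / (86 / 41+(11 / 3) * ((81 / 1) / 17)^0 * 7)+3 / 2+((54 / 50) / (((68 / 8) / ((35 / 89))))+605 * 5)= 61969169763 / 20667580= 2998.38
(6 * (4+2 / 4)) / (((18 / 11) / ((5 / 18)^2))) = 275 / 216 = 1.27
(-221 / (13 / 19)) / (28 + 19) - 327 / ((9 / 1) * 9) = -13844 / 1269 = -10.91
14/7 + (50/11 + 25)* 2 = 672/11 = 61.09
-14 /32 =-7 /16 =-0.44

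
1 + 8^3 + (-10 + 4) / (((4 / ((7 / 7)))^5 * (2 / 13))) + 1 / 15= 7880119 / 15360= 513.03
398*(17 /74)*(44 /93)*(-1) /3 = -148852 /10323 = -14.42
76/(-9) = -8.44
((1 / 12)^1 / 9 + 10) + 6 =1729 / 108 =16.01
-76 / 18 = -38 / 9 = -4.22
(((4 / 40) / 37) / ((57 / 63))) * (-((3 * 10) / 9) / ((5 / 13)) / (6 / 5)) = -91 / 4218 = -0.02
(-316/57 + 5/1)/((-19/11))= 341/1083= 0.31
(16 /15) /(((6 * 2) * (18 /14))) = 28 /405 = 0.07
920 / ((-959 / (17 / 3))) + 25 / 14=-21005 / 5754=-3.65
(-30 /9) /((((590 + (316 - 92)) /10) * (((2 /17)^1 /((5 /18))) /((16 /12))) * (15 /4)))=-0.03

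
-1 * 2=-2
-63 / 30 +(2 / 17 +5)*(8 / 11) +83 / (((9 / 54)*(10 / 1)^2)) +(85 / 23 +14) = 2612597 / 107525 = 24.30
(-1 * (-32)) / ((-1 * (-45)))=32 / 45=0.71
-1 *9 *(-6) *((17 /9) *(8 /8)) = 102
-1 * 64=-64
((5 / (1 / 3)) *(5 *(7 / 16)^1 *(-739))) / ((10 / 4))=-77595 / 8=-9699.38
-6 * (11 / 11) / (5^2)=-6 / 25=-0.24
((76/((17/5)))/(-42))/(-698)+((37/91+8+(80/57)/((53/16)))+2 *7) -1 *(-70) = 151411813022/1631046963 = 92.83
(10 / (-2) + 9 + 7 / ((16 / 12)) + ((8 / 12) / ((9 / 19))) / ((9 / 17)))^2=133980625 / 944784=141.81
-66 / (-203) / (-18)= -11 / 609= -0.02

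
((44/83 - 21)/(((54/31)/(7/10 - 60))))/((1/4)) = 31232717/11205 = 2787.39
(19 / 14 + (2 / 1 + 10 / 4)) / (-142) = -41 / 994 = -0.04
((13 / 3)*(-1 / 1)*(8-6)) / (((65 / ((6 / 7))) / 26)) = -104 / 35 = -2.97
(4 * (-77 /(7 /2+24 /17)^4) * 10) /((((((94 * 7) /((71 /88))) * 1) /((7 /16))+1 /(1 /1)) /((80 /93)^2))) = -1870271721472000 /890830759044307167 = -0.00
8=8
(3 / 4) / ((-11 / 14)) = -21 / 22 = -0.95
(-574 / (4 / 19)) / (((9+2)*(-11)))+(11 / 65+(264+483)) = 12107417 / 15730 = 769.70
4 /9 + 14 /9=2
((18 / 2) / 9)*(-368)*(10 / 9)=-3680 / 9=-408.89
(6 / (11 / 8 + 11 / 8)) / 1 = 24 / 11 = 2.18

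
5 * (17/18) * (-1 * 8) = -340/9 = -37.78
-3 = -3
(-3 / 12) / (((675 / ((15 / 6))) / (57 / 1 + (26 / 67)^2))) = -256549 / 4848120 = -0.05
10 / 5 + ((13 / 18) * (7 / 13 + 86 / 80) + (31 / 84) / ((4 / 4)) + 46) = 249653 / 5040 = 49.53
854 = 854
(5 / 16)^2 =25 / 256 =0.10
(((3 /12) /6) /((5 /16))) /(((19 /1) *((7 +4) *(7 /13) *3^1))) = 26 /65835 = 0.00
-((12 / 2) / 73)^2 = -36 / 5329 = -0.01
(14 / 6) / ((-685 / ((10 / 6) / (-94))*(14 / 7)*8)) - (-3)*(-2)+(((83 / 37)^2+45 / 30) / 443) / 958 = -3232238981839325 / 538708217825376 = -6.00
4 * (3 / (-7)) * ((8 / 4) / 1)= -24 / 7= -3.43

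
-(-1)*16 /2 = 8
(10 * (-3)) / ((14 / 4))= -60 / 7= -8.57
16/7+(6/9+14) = 356/21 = 16.95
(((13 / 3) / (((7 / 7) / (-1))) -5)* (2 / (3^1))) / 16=-7 / 18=-0.39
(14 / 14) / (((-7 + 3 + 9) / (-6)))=-6 / 5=-1.20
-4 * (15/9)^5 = -12500/243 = -51.44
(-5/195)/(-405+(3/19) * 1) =19/299988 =0.00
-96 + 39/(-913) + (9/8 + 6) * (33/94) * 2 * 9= -17514135/343288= -51.02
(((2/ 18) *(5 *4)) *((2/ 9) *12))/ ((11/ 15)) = 800/ 99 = 8.08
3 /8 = 0.38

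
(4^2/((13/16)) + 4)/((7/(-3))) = -132/13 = -10.15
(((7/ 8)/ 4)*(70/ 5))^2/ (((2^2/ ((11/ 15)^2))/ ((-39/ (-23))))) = 3776773/ 1766400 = 2.14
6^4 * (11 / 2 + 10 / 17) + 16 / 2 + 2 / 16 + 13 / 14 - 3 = 7517379 / 952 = 7896.41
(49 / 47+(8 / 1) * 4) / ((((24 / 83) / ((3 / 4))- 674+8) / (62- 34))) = -1804586 / 1298281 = -1.39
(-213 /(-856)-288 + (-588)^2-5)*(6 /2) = 887118807 /856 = 1036353.75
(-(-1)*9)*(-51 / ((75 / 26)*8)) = -1989 / 100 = -19.89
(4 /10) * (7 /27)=14 /135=0.10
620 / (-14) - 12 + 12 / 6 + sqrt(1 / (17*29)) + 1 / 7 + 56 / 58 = -10795 / 203 + sqrt(493) / 493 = -53.13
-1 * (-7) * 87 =609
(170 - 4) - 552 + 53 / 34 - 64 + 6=-15043 / 34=-442.44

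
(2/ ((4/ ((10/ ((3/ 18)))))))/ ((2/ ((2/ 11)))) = 30/ 11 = 2.73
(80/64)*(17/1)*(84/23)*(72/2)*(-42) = -2698920/23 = -117344.35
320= 320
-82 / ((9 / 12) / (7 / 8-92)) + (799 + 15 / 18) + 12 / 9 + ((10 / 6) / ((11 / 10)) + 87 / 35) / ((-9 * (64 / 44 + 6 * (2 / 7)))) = 354567029 / 32940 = 10764.03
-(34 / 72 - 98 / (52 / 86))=75631 / 468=161.60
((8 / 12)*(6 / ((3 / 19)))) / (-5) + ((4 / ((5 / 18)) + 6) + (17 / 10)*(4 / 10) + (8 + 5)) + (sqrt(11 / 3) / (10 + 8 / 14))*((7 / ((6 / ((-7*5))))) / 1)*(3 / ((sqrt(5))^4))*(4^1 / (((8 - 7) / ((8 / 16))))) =2176 / 75 - 343*sqrt(33) / 1110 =27.24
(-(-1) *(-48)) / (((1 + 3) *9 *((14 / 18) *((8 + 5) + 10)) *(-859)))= 12 / 138299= 0.00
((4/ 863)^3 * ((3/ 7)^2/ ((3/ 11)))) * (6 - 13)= -2112/ 4499149529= -0.00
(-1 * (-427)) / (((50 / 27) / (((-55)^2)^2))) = 4219902225 / 2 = 2109951112.50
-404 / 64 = -6.31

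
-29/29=-1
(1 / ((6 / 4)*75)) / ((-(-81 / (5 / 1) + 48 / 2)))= -2 / 1755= -0.00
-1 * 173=-173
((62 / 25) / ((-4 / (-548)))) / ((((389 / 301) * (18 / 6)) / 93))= 79257514 / 9725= 8149.87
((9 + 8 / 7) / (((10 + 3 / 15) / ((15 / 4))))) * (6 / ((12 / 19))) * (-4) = -33725 / 238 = -141.70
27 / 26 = 1.04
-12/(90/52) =-104/15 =-6.93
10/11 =0.91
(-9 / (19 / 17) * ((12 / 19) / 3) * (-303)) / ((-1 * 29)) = -185436 / 10469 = -17.71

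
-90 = -90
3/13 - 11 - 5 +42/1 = 341/13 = 26.23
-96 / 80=-6 / 5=-1.20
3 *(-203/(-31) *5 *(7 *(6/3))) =42630/31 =1375.16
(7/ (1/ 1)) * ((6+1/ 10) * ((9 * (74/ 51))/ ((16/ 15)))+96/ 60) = 726187/ 1360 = 533.96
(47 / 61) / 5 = 47 / 305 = 0.15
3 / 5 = 0.60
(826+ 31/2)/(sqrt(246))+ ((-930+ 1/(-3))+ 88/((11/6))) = -2647/3+ 561 * sqrt(246)/164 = -828.68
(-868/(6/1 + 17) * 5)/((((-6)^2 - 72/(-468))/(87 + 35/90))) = -4437433/9729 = -456.10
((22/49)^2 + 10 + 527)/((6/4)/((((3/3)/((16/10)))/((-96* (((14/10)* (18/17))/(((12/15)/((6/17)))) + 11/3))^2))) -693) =538635698705/413313317379543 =0.00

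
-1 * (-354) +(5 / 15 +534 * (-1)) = -539 / 3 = -179.67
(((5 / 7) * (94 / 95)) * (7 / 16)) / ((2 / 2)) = 0.31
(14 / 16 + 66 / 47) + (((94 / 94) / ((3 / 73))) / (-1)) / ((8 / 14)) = -45463 / 1128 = -40.30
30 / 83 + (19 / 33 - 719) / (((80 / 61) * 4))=-29929201 / 219120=-136.59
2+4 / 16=9 / 4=2.25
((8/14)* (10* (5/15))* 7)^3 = 64000/27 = 2370.37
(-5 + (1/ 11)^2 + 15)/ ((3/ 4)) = 4844/ 363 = 13.34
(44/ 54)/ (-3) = -22/ 81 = -0.27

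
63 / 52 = 1.21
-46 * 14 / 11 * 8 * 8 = -3746.91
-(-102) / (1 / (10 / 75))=68 / 5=13.60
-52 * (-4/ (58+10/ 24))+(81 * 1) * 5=286401/ 701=408.56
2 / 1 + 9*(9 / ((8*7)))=193 / 56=3.45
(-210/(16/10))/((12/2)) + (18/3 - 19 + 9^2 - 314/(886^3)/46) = 46.12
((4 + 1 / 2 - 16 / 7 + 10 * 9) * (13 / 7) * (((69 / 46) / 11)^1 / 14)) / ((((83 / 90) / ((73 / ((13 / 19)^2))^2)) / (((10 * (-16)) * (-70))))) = 48415021175826000 / 98287189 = 492587301.24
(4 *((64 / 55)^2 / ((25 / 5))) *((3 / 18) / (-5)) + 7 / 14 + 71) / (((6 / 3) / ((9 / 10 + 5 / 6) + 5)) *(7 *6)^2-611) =-3275100841 / 3988916250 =-0.82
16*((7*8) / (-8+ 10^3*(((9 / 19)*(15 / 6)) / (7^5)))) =-71530592 / 633041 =-113.00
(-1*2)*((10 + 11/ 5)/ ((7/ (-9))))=1098/ 35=31.37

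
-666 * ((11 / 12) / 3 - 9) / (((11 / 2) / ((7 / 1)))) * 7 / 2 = 567469 / 22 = 25794.05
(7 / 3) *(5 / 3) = 35 / 9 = 3.89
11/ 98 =0.11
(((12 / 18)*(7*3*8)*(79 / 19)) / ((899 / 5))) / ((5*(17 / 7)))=61936 / 290377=0.21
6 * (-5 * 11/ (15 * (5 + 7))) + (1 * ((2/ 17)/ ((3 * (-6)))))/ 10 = -1403/ 765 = -1.83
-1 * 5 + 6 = 1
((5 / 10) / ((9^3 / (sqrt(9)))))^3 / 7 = 0.00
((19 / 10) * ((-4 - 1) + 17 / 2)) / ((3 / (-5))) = -133 / 12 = -11.08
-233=-233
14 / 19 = 0.74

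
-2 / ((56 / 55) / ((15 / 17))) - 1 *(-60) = 27735 / 476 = 58.27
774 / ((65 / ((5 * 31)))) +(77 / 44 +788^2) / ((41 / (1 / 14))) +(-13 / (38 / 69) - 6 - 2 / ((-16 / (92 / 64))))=2898.05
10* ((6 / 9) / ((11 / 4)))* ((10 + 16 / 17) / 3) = 4960 / 561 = 8.84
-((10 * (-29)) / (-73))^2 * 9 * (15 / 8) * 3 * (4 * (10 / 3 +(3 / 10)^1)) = -61876575 / 5329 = -11611.29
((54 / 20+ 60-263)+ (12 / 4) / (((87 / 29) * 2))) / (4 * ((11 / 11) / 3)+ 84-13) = -2997 / 1085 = -2.76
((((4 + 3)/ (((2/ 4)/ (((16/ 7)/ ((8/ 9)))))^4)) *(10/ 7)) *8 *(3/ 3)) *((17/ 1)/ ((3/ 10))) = 7614259200/ 2401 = 3171286.63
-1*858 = -858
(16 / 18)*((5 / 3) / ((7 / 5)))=200 / 189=1.06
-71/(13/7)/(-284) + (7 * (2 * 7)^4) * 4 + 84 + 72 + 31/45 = 2517383287/2340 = 1075804.82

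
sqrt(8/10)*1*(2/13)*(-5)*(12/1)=-48*sqrt(5)/13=-8.26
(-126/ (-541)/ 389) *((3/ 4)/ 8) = 189/ 3367184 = 0.00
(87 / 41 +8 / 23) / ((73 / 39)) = 90831 / 68839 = 1.32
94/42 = 2.24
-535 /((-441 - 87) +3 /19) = 10165 /10029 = 1.01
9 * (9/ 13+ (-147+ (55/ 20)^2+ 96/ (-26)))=-20511/ 16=-1281.94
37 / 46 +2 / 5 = 1.20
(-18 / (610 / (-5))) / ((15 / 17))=51 / 305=0.17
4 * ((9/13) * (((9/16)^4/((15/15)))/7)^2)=387420489/683973541888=0.00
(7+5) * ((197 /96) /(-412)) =-197 /3296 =-0.06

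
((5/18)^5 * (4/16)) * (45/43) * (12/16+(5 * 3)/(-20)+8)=15625/4513968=0.00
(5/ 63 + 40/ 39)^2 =819025/ 670761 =1.22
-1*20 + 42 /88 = -859 /44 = -19.52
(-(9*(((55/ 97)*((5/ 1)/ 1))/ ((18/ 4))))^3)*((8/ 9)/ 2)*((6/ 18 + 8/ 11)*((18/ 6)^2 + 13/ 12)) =-64054375000/ 73926513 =-866.46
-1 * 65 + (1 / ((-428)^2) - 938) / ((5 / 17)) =-2980586847 / 915920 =-3254.20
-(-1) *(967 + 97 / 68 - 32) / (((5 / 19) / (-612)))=-10888767 / 5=-2177753.40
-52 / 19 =-2.74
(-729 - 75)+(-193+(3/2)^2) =-3979/4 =-994.75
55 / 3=18.33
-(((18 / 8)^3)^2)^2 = -282429536481 / 16777216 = -16834.11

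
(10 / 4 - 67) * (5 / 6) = -215 / 4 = -53.75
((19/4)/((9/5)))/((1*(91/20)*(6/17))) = 8075/4914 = 1.64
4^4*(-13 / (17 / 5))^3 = -70304000 / 4913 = -14309.79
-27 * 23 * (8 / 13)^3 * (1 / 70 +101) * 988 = -85433066496 / 5915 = -14443460.10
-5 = -5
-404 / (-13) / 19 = 404 / 247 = 1.64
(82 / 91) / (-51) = -82 / 4641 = -0.02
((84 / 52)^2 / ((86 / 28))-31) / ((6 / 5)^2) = -5477575 / 261612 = -20.94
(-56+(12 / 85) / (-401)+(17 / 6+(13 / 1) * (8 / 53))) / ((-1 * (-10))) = -555009871 / 108390300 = -5.12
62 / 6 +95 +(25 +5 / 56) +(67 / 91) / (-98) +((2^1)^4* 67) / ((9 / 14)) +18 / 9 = 577876981 / 321048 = 1799.97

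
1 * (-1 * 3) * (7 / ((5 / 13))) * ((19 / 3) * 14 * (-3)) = 14523.60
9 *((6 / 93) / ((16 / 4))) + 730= 45269 / 62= 730.15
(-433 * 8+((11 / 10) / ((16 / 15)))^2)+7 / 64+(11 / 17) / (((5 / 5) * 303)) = -18265099921 / 5274624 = -3462.83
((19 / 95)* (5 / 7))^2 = 1 / 49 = 0.02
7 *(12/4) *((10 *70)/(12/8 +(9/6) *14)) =1960/3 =653.33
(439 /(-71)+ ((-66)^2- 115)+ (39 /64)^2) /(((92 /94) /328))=2373409789281 /1672192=1419340.48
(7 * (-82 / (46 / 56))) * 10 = -160720 / 23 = -6987.83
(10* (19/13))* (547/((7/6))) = 623580/91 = 6852.53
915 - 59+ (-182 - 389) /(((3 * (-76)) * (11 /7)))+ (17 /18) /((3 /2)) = 19371817 /22572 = 858.22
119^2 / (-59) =-14161 / 59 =-240.02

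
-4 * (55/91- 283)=102792/91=1129.58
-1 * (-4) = 4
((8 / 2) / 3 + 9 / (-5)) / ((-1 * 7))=1 / 15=0.07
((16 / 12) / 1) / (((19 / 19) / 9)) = 12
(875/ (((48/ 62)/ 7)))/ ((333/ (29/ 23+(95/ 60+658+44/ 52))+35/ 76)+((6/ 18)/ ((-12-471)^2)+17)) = 105164530712836875/ 238786942255894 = 440.41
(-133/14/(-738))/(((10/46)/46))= 10051/3690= 2.72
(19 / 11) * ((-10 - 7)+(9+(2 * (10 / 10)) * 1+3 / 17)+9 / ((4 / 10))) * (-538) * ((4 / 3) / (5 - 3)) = -1931958 / 187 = -10331.33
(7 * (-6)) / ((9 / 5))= -23.33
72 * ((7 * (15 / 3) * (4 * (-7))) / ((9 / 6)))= -47040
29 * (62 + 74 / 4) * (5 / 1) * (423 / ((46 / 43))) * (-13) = -240003855 / 4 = -60000963.75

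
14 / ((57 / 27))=126 / 19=6.63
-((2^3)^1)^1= -8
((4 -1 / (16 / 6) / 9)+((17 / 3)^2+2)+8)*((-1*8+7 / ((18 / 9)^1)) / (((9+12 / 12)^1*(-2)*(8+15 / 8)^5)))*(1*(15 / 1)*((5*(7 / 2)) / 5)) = 17832192 / 3077056399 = 0.01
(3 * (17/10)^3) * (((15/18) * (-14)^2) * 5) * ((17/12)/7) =584647/240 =2436.03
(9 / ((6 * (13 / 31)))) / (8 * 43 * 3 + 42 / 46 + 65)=2139 / 656552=0.00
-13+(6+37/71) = -460/71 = -6.48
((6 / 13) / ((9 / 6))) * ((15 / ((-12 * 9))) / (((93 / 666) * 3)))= -370 / 3627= -0.10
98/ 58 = 49/ 29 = 1.69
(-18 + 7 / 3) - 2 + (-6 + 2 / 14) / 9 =-1154 / 63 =-18.32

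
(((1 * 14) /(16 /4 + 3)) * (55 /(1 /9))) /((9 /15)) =1650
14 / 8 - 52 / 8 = -19 / 4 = -4.75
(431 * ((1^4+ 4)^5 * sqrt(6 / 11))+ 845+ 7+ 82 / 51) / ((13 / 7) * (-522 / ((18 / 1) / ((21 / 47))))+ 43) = 1023049 / 22695+ 12660625 * sqrt(66) / 1958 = 52575.93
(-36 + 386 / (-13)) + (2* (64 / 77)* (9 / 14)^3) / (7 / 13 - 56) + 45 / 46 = -737009843305 / 11387313938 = -64.72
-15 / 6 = -5 / 2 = -2.50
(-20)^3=-8000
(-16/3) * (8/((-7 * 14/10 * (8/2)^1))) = 160/147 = 1.09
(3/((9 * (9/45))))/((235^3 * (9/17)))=17/70080525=0.00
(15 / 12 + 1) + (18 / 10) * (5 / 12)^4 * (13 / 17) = 2.29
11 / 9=1.22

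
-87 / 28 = -3.11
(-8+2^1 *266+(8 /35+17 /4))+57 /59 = 4373213 /8260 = 529.44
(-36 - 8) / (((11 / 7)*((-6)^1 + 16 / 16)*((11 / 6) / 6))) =1008 / 55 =18.33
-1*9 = -9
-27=-27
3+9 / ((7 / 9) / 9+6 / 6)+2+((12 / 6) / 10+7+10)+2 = 14293 / 440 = 32.48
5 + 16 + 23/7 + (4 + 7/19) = 3811/133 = 28.65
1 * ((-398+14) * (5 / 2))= -960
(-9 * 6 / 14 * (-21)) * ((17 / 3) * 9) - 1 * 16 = 4115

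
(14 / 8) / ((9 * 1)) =0.19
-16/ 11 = -1.45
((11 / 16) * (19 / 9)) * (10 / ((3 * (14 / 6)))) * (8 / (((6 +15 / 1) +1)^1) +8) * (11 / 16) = 24035 / 2016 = 11.92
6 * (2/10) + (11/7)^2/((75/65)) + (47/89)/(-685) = 29926906/8961855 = 3.34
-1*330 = -330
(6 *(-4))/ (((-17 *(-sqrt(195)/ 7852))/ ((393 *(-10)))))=3797952 *sqrt(195)/ 17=3119736.08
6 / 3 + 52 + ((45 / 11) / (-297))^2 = 7115551 / 131769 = 54.00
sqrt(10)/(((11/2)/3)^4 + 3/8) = 1296 *sqrt(10)/15127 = 0.27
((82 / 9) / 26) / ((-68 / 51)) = -41 / 156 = -0.26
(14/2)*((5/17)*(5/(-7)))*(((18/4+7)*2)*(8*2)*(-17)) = 9200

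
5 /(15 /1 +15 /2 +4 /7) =70 /323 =0.22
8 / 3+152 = 464 / 3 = 154.67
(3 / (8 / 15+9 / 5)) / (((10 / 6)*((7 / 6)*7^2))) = 162 / 12005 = 0.01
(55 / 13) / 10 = 11 / 26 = 0.42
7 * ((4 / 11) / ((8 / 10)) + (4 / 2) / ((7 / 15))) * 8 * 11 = 2920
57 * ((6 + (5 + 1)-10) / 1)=114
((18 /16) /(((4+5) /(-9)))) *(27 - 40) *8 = 117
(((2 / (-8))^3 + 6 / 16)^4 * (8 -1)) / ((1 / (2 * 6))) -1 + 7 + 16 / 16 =35236789 / 4194304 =8.40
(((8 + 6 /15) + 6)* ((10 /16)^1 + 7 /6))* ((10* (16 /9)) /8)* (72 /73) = 56.55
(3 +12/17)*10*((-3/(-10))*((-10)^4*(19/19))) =1890000/17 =111176.47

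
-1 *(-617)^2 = -380689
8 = 8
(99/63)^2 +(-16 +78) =3159/49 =64.47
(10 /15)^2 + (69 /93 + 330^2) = 30383431 /279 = 108901.19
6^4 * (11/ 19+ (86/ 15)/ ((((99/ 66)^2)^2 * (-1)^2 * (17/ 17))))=632144/ 285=2218.05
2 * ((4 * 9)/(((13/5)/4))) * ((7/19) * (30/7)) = 174.90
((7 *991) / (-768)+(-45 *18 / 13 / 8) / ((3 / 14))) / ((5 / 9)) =-1359183 / 16640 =-81.68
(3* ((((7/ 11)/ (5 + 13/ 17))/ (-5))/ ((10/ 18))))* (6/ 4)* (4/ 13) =-1377/ 25025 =-0.06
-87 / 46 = -1.89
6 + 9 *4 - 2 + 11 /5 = 211 /5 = 42.20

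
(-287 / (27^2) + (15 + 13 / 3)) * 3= 13807 / 243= 56.82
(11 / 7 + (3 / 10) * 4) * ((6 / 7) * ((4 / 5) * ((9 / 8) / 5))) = 2619 / 6125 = 0.43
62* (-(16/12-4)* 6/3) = 992/3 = 330.67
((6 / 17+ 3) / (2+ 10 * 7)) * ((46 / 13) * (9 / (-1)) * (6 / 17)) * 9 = -35397 / 7514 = -4.71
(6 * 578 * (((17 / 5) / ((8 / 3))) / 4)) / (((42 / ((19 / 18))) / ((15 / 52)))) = 93347 / 11648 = 8.01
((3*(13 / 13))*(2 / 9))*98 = 196 / 3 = 65.33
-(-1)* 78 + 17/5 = 407/5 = 81.40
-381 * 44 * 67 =-1123188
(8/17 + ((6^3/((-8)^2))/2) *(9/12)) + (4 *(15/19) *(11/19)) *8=6426569/392768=16.36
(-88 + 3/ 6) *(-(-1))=-175/ 2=-87.50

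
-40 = -40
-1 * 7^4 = -2401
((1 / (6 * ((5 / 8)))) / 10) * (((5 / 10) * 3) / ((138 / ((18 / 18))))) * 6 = 1 / 575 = 0.00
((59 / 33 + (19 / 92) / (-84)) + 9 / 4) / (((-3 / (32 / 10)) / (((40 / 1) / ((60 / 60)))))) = -2744344 / 15939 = -172.18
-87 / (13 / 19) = -1653 / 13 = -127.15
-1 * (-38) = 38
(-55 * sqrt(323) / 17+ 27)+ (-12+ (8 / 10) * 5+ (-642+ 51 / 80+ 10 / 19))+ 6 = -936071 / 1520 - 55 * sqrt(323) / 17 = -673.98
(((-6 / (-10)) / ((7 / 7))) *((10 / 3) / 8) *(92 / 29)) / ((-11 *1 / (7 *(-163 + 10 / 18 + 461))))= -432607 / 2871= -150.68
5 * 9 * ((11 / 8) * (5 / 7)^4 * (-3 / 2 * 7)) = -928125 / 5488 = -169.12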